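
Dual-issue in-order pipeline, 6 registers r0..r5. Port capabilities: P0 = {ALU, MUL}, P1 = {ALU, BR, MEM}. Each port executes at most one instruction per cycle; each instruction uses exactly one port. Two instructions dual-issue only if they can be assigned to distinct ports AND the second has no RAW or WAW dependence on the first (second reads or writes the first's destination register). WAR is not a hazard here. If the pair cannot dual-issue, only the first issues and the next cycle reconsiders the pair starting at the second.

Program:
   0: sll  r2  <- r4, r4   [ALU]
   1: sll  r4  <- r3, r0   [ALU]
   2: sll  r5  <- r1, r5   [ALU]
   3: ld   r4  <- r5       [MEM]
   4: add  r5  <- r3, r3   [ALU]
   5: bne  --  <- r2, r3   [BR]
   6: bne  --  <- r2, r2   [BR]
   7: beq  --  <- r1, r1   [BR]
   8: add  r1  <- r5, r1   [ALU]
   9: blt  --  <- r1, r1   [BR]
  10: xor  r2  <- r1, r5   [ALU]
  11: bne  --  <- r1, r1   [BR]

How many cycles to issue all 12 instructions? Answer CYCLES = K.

CYCLES = 8

#0 head=0: sll sll i0,i1 pair
#1 head=2: sll i2 RAW r5
#2 head=3: ld add i3,i4 pair
#3 head=5: bne i5 no-port BR/BR
#4 head=6: bne i6 no-port BR/BR
#5 head=7: beq add i7,i8 pair
#6 head=9: blt xor i9,i10 pair
#7 head=11: bne i11 tail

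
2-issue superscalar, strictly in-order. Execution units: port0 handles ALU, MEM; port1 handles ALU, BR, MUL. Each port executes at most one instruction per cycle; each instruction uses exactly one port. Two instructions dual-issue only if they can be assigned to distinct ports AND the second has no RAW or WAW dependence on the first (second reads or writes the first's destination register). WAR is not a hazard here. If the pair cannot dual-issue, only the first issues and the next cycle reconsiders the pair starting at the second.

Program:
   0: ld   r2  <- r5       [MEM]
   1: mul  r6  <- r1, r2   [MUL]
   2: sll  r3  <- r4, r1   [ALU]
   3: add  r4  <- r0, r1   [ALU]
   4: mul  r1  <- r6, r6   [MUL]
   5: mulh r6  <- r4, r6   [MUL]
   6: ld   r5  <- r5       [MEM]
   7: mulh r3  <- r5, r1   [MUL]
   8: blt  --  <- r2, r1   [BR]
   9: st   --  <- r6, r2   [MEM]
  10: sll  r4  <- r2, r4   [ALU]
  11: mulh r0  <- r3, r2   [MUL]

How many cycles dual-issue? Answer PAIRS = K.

0. ld @i0  | RAW r2
1. mul;sll @i1&i2  | pair
2. add;mul @i3&i4  | pair
3. mulh;ld @i5&i6  | pair
4. mulh @i7  | no-port MUL/BR
5. blt;st @i8&i9  | pair
6. sll;mulh @i10&i11  | pair

PAIRS = 5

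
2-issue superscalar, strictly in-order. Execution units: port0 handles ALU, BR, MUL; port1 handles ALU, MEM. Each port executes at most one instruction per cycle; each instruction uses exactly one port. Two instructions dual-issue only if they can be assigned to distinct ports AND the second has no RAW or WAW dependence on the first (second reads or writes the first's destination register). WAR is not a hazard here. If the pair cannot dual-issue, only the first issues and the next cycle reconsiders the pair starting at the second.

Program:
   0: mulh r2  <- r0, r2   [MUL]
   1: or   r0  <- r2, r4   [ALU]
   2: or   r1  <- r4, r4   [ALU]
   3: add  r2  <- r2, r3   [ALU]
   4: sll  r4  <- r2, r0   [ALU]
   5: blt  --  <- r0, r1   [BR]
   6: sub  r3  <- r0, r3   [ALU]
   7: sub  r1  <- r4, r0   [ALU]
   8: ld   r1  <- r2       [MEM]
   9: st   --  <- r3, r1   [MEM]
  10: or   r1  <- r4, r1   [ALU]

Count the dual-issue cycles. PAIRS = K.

t=0 i0:mulh ; RAW r2
t=1 i1,i2:or or ; pair
t=2 i3:add ; RAW r2
t=3 i4,i5:sll blt ; pair
t=4 i6,i7:sub sub ; pair
t=5 i8:ld ; no-port MEM/MEM
t=6 i9,i10:st or ; pair

PAIRS = 4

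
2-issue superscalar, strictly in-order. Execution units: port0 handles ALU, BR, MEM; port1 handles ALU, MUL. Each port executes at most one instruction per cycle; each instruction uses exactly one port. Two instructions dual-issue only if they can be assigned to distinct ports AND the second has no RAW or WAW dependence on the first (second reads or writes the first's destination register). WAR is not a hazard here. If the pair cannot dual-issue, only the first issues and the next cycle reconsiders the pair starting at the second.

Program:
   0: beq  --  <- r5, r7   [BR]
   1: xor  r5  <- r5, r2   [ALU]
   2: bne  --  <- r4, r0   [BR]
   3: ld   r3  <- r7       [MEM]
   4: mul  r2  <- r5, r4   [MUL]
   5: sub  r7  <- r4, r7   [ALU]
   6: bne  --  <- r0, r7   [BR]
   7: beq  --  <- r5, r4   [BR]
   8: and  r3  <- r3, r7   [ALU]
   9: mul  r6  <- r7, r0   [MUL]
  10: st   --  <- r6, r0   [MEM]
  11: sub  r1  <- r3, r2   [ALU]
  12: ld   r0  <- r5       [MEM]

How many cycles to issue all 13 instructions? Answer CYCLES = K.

CYCLES = 9

[0] i0,i1  beq.BR xor.ALU  -- dual
[1] i2  bne.BR  -- no-port BR/MEM
[2] i3,i4  ld.MEM mul.MUL  -- dual
[3] i5  sub.ALU  -- RAW r7
[4] i6  bne.BR  -- no-port BR/BR
[5] i7,i8  beq.BR and.ALU  -- dual
[6] i9  mul.MUL  -- RAW r6
[7] i10,i11  st.MEM sub.ALU  -- dual
[8] i12  ld.MEM  -- tail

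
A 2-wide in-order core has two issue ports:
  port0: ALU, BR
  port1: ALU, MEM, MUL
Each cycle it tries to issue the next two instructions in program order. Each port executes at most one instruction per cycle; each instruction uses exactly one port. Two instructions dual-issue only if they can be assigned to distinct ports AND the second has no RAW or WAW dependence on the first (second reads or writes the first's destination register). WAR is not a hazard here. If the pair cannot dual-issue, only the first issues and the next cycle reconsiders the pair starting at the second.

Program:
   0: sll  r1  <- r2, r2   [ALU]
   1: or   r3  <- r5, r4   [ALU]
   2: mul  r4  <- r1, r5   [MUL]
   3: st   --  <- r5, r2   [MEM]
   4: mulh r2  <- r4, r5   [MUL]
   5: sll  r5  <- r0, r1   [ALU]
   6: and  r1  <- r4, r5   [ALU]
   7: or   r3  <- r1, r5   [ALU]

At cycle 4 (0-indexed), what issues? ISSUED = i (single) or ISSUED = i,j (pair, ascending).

#0 head=0: sll.ALU or.ALU i0+i1 2-wide
#1 head=2: mul.MUL i2 no-port MUL/MEM
#2 head=3: st.MEM i3 no-port MEM/MUL
#3 head=4: mulh.MUL sll.ALU i4+i5 2-wide
#4 head=6: and.ALU i6 RAW r1
#5 head=7: or.ALU i7 tail

ISSUED = 6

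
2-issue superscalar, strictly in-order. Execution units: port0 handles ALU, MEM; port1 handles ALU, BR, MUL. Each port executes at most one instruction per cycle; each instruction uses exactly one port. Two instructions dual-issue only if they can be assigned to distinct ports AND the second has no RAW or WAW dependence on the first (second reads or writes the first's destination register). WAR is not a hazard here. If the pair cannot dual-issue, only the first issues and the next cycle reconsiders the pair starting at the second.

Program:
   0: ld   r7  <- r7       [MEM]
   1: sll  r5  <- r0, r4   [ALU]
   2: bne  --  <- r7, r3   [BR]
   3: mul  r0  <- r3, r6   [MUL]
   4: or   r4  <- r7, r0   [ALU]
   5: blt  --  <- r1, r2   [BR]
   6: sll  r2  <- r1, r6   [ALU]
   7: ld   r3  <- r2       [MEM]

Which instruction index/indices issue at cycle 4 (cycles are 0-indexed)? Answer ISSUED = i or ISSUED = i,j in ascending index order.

  cy0 -> i0&i1 (ld+sll) 2-wide
  cy1 -> i2 (bne) no-port BR/MUL
  cy2 -> i3 (mul) RAW r0
  cy3 -> i4&i5 (or+blt) 2-wide
  cy4 -> i6 (sll) RAW r2
  cy5 -> i7 (ld) tail

ISSUED = 6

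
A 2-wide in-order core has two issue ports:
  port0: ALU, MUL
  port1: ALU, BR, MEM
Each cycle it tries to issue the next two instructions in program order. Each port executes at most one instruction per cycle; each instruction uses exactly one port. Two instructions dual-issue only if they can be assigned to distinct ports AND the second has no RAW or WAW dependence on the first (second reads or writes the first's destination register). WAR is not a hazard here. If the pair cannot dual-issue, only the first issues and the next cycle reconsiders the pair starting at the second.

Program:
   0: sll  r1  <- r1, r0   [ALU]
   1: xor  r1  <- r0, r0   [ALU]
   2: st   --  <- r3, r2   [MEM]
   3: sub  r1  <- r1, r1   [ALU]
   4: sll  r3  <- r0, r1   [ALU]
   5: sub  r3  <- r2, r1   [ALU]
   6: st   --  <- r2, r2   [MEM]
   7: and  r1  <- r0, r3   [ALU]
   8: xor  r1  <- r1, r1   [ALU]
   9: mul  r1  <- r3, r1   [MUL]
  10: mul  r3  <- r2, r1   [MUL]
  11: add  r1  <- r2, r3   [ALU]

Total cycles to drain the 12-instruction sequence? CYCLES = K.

#0 head=0: sll i0 WAW r1
#1 head=1: xor/st i1+i2 2-wide
#2 head=3: sub i3 RAW r1
#3 head=4: sll i4 WAW r3
#4 head=5: sub/st i5+i6 2-wide
#5 head=7: and i7 RAW+WAW r1
#6 head=8: xor i8 RAW+WAW r1
#7 head=9: mul i9 no-port MUL/MUL
#8 head=10: mul i10 RAW r3
#9 head=11: add i11 tail

CYCLES = 10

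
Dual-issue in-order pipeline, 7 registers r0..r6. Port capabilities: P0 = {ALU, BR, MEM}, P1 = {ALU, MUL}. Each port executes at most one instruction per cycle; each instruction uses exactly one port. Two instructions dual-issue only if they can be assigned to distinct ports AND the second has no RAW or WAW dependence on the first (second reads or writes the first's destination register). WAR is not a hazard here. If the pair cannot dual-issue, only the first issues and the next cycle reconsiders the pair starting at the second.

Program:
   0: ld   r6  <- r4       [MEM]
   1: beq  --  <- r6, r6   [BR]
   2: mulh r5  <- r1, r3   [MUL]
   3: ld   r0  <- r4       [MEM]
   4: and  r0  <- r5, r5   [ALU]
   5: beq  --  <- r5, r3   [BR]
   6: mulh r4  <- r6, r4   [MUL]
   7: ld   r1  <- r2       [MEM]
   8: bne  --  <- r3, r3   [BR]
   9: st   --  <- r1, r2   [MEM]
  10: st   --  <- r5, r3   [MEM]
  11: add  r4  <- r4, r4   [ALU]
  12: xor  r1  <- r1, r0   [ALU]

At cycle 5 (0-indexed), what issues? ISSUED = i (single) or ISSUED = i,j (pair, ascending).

#0 head=0: ld i0 no-port MEM/BR
#1 head=1: beq/mulh i1/i2 2-wide
#2 head=3: ld i3 WAW r0
#3 head=4: and/beq i4/i5 2-wide
#4 head=6: mulh/ld i6/i7 2-wide
#5 head=8: bne i8 no-port BR/MEM
#6 head=9: st i9 no-port MEM/MEM
#7 head=10: st/add i10/i11 2-wide
#8 head=12: xor i12 tail

ISSUED = 8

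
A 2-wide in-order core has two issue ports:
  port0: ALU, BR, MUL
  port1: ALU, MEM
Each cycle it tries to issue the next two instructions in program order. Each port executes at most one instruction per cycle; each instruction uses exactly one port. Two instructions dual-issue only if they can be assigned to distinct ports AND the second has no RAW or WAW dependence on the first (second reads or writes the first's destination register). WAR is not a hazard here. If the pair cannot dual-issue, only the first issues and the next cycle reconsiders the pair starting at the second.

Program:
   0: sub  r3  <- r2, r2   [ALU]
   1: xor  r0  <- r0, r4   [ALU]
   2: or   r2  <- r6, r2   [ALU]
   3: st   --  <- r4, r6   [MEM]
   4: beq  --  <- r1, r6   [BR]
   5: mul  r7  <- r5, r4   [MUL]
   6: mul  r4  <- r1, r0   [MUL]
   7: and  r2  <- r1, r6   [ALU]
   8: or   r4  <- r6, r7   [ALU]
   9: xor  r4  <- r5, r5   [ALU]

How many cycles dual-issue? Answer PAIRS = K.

0. sub+xor @i0+i1  | pair
1. or+st @i2+i3  | pair
2. beq @i4  | no-port BR/MUL
3. mul @i5  | no-port MUL/MUL
4. mul+and @i6+i7  | pair
5. or @i8  | WAW r4
6. xor @i9  | tail

PAIRS = 3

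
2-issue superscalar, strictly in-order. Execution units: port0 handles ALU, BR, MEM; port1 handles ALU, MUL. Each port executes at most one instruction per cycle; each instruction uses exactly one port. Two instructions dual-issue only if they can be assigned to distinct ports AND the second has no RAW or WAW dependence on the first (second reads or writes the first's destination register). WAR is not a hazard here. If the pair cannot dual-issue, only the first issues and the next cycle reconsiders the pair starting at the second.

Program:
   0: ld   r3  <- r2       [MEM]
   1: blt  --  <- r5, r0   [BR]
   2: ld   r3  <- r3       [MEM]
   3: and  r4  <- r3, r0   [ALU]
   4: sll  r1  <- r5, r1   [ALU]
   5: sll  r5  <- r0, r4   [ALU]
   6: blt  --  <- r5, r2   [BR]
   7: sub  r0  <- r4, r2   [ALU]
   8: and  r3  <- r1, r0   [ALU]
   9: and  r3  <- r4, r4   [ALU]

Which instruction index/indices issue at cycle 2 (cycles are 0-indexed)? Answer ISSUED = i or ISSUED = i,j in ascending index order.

c0: i0 ld  no-port MEM/BR
c1: i1 blt  no-port BR/MEM
c2: i2 ld  RAW r3
c3: i3,i4 and;sll  dual
c4: i5 sll  RAW r5
c5: i6,i7 blt;sub  dual
c6: i8 and  WAW r3
c7: i9 and  tail

ISSUED = 2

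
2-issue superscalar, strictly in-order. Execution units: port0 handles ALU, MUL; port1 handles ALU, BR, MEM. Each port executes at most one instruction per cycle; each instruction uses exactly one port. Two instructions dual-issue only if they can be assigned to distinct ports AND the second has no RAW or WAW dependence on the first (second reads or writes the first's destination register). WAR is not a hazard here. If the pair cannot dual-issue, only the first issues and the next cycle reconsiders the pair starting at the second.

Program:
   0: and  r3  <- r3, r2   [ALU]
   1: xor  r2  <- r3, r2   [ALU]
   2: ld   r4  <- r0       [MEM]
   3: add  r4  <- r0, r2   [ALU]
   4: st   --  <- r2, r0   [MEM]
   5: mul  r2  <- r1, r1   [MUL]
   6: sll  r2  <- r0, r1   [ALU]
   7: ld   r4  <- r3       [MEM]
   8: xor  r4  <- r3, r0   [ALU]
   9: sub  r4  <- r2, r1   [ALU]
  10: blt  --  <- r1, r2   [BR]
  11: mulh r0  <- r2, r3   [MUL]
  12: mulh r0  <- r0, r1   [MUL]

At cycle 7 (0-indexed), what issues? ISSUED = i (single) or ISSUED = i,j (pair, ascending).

ISSUED = 11

t=0 i0:and.ALU ; RAW r3
t=1 i1,i2:xor.ALU+ld.MEM ; dual
t=2 i3,i4:add.ALU+st.MEM ; dual
t=3 i5:mul.MUL ; WAW r2
t=4 i6,i7:sll.ALU+ld.MEM ; dual
t=5 i8:xor.ALU ; WAW r4
t=6 i9,i10:sub.ALU+blt.BR ; dual
t=7 i11:mulh.MUL ; no-port MUL/MUL
t=8 i12:mulh.MUL ; tail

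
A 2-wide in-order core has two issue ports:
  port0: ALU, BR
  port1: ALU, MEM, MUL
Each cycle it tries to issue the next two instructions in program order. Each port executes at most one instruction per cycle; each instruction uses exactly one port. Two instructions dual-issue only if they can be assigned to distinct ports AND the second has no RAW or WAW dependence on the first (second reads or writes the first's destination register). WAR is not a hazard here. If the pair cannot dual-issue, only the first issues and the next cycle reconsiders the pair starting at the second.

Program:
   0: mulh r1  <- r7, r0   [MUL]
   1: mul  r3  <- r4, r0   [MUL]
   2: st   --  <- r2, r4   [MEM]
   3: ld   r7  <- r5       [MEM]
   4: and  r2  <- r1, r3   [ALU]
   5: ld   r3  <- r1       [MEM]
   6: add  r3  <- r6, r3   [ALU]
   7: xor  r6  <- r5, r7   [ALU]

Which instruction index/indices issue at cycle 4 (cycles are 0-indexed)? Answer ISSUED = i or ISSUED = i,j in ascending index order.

t=0 i0:mulh.MUL ; no-port MUL/MUL
t=1 i1:mul.MUL ; no-port MUL/MEM
t=2 i2:st.MEM ; no-port MEM/MEM
t=3 i3+i4:ld.MEM/and.ALU ; pair
t=4 i5:ld.MEM ; RAW+WAW r3
t=5 i6+i7:add.ALU/xor.ALU ; pair

ISSUED = 5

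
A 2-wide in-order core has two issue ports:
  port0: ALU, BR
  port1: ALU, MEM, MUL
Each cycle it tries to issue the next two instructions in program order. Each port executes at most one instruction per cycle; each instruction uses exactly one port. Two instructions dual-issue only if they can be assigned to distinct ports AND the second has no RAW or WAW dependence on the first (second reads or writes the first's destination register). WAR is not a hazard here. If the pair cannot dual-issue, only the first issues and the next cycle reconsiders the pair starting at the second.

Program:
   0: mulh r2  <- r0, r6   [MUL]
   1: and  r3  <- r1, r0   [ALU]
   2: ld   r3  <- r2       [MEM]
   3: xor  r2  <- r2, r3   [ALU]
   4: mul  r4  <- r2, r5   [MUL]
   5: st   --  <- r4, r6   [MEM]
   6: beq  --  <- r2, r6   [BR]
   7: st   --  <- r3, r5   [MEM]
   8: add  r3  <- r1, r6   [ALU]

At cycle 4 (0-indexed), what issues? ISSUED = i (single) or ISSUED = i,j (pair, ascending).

0. mulh+and @i0/i1  | dual
1. ld @i2  | RAW r3
2. xor @i3  | RAW r2
3. mul @i4  | no-port MUL/MEM
4. st+beq @i5/i6  | dual
5. st+add @i7/i8  | dual

ISSUED = 5,6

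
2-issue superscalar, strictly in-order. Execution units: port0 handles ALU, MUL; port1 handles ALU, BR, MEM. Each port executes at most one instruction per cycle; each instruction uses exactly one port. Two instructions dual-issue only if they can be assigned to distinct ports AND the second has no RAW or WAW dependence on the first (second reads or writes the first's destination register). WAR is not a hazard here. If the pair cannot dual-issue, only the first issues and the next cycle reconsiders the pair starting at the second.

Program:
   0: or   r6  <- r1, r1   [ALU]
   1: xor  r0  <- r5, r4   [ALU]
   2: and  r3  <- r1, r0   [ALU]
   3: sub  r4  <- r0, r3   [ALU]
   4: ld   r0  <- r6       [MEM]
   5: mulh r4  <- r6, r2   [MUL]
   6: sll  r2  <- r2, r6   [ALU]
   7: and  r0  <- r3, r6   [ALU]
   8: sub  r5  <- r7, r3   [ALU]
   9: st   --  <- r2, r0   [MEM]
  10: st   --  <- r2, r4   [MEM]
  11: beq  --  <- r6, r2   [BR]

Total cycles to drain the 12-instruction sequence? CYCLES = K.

CYCLES = 8

c0: i0&i1 or+xor  dual
c1: i2 and  RAW r3
c2: i3&i4 sub+ld  dual
c3: i5&i6 mulh+sll  dual
c4: i7&i8 and+sub  dual
c5: i9 st  no-port MEM/MEM
c6: i10 st  no-port MEM/BR
c7: i11 beq  tail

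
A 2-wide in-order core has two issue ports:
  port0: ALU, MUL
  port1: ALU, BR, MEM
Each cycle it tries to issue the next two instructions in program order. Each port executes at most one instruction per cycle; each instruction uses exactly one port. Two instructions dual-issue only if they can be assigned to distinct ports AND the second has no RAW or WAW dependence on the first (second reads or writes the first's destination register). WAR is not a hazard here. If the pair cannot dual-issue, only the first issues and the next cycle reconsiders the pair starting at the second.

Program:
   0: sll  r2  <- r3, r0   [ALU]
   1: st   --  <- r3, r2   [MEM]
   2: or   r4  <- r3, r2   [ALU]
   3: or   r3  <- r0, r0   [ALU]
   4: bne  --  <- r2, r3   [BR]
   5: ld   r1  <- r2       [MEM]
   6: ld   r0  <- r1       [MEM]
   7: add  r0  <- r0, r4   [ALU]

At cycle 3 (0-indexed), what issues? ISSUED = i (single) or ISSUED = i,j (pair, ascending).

t=0 i0:sll ; RAW r2
t=1 i1/i2:st/or ; dual
t=2 i3:or ; RAW r3
t=3 i4:bne ; no-port BR/MEM
t=4 i5:ld ; no-port MEM/MEM
t=5 i6:ld ; RAW+WAW r0
t=6 i7:add ; tail

ISSUED = 4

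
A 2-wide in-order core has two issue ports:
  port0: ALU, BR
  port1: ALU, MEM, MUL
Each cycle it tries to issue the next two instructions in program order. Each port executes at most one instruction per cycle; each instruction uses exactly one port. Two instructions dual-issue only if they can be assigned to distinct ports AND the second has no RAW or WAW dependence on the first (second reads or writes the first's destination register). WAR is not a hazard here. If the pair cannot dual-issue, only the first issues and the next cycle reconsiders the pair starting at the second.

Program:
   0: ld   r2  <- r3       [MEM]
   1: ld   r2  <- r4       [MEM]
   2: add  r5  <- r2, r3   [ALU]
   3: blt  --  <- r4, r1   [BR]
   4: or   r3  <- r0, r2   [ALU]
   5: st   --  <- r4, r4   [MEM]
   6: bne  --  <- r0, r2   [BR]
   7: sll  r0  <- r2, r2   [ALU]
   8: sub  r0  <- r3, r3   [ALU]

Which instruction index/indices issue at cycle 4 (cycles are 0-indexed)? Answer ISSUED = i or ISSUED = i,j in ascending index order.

ISSUED = 6,7

[0] i0  ld.MEM  -- no-port MEM/MEM
[1] i1  ld.MEM  -- RAW r2
[2] i2+i3  add.ALU blt.BR  -- pair
[3] i4+i5  or.ALU st.MEM  -- pair
[4] i6+i7  bne.BR sll.ALU  -- pair
[5] i8  sub.ALU  -- tail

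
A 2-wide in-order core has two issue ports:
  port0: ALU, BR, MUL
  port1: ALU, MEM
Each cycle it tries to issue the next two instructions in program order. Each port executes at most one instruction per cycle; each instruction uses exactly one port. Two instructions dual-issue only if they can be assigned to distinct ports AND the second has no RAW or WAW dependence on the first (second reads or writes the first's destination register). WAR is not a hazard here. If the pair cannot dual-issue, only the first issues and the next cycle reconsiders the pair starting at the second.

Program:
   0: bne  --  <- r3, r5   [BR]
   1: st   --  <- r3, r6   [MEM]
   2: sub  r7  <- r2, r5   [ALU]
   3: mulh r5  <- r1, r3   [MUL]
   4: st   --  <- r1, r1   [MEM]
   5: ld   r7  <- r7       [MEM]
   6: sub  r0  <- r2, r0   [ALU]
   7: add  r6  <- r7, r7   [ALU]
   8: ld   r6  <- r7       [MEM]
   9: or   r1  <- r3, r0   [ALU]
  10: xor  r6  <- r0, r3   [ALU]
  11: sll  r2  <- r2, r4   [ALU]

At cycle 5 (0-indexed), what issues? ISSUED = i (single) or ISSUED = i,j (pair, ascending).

ISSUED = 8,9

t=0 i0/i1:bne.BR+st.MEM ; 2-wide
t=1 i2/i3:sub.ALU+mulh.MUL ; 2-wide
t=2 i4:st.MEM ; no-port MEM/MEM
t=3 i5/i6:ld.MEM+sub.ALU ; 2-wide
t=4 i7:add.ALU ; WAW r6
t=5 i8/i9:ld.MEM+or.ALU ; 2-wide
t=6 i10/i11:xor.ALU+sll.ALU ; 2-wide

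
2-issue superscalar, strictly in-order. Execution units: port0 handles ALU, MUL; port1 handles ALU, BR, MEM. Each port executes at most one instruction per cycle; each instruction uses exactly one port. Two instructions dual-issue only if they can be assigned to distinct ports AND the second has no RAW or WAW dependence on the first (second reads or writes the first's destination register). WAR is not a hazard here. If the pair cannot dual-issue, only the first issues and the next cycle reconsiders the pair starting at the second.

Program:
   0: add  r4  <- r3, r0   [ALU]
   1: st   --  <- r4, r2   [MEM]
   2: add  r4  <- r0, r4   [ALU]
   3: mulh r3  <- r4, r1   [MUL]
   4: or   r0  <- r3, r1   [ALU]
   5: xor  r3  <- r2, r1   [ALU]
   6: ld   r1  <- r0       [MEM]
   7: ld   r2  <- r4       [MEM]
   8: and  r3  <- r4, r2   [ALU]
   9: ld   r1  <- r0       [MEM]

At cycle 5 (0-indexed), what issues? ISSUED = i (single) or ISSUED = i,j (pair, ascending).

ISSUED = 7

#0 head=0: add i0 RAW r4
#1 head=1: st+add i1+i2 pair
#2 head=3: mulh i3 RAW r3
#3 head=4: or+xor i4+i5 pair
#4 head=6: ld i6 no-port MEM/MEM
#5 head=7: ld i7 RAW r2
#6 head=8: and+ld i8+i9 pair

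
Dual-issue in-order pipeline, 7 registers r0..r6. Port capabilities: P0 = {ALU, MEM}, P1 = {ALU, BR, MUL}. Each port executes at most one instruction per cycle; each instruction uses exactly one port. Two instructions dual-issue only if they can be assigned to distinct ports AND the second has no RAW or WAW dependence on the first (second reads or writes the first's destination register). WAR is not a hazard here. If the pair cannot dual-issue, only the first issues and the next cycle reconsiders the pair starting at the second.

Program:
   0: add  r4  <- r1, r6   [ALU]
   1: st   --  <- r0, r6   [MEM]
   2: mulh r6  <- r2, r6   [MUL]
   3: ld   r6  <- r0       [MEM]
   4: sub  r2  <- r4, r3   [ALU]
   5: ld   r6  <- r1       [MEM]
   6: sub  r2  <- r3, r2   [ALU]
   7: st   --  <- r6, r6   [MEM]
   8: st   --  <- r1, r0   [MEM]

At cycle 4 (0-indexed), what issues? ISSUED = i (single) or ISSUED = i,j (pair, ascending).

ISSUED = 7

[0] i0+i1  add.ALU st.MEM  -- dual
[1] i2  mulh.MUL  -- WAW r6
[2] i3+i4  ld.MEM sub.ALU  -- dual
[3] i5+i6  ld.MEM sub.ALU  -- dual
[4] i7  st.MEM  -- no-port MEM/MEM
[5] i8  st.MEM  -- tail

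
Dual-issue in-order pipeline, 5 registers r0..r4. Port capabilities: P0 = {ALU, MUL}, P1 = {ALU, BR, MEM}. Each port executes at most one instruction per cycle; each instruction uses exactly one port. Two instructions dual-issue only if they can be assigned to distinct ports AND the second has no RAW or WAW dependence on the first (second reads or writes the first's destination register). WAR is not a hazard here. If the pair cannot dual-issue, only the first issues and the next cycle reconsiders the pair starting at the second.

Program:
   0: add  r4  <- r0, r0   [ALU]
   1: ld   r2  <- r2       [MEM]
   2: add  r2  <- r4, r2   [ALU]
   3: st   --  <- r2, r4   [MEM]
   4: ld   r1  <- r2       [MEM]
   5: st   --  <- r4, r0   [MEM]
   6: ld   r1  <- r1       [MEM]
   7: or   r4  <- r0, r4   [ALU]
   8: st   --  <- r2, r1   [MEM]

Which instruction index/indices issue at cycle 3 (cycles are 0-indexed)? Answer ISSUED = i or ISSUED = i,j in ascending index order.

[0] i0/i1  add.ALU ld.MEM  -- dual
[1] i2  add.ALU  -- RAW r2
[2] i3  st.MEM  -- no-port MEM/MEM
[3] i4  ld.MEM  -- no-port MEM/MEM
[4] i5  st.MEM  -- no-port MEM/MEM
[5] i6/i7  ld.MEM or.ALU  -- dual
[6] i8  st.MEM  -- tail

ISSUED = 4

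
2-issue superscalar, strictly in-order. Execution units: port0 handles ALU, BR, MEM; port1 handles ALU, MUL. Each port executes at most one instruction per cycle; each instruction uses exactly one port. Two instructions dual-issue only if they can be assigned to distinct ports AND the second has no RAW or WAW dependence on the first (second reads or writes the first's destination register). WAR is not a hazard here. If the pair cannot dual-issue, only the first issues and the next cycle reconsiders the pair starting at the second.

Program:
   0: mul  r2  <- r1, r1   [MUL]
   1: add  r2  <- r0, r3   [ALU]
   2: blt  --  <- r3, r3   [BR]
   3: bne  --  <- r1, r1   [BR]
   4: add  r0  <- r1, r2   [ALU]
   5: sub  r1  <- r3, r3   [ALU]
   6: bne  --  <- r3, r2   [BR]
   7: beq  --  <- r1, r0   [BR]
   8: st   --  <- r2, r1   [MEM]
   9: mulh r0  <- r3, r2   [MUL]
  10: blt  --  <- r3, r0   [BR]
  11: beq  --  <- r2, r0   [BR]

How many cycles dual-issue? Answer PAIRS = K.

PAIRS = 4

t=0 i0:mul.MUL ; WAW r2
t=1 i1+i2:add.ALU;blt.BR ; pair
t=2 i3+i4:bne.BR;add.ALU ; pair
t=3 i5+i6:sub.ALU;bne.BR ; pair
t=4 i7:beq.BR ; no-port BR/MEM
t=5 i8+i9:st.MEM;mulh.MUL ; pair
t=6 i10:blt.BR ; no-port BR/BR
t=7 i11:beq.BR ; tail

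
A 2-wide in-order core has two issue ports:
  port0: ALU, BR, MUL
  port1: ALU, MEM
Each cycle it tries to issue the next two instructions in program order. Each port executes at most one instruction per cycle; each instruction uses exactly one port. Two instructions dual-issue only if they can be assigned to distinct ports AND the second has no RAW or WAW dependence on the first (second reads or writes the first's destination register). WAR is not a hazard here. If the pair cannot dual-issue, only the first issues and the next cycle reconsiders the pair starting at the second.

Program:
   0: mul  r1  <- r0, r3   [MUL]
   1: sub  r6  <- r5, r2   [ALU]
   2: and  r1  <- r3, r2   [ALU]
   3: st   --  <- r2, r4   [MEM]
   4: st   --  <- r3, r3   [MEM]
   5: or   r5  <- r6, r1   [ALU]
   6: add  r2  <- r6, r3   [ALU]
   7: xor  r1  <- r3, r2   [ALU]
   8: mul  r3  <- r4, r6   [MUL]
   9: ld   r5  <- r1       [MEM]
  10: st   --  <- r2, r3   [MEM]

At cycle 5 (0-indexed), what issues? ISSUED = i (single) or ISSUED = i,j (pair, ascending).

ISSUED = 9

[0] i0&i1  mul/sub  -- dual
[1] i2&i3  and/st  -- dual
[2] i4&i5  st/or  -- dual
[3] i6  add  -- RAW r2
[4] i7&i8  xor/mul  -- dual
[5] i9  ld  -- no-port MEM/MEM
[6] i10  st  -- tail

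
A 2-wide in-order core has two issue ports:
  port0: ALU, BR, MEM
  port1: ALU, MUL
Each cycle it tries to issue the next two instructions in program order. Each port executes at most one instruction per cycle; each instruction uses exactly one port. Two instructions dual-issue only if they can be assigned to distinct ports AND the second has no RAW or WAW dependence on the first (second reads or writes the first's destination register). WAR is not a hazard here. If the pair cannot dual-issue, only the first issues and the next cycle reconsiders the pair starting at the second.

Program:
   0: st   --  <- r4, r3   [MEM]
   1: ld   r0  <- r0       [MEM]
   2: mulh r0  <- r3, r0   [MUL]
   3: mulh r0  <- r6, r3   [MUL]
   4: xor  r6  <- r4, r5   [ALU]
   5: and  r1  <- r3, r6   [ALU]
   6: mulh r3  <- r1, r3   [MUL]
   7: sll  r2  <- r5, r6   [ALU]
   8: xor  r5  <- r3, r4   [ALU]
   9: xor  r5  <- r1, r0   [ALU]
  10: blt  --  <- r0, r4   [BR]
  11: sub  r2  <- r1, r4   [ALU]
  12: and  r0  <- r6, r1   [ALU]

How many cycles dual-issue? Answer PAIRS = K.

PAIRS = 4

c0: i0 st.MEM  no-port MEM/MEM
c1: i1 ld.MEM  RAW+WAW r0
c2: i2 mulh.MUL  no-port MUL/MUL
c3: i3+i4 mulh.MUL xor.ALU  pair
c4: i5 and.ALU  RAW r1
c5: i6+i7 mulh.MUL sll.ALU  pair
c6: i8 xor.ALU  WAW r5
c7: i9+i10 xor.ALU blt.BR  pair
c8: i11+i12 sub.ALU and.ALU  pair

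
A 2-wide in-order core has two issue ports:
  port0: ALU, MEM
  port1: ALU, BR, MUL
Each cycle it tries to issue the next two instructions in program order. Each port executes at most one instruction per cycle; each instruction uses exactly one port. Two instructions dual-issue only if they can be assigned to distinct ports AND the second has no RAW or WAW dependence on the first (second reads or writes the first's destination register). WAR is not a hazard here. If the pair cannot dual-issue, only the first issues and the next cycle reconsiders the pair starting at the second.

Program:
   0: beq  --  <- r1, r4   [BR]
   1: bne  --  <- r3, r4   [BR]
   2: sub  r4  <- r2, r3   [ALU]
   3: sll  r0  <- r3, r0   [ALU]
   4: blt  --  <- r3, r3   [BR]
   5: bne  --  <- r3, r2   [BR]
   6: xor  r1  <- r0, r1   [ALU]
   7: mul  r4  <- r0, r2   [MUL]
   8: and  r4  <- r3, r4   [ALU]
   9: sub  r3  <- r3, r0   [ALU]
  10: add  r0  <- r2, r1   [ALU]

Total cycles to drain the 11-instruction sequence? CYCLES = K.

CYCLES = 7

[0] i0  beq  -- no-port BR/BR
[1] i1,i2  bne+sub  -- 2-wide
[2] i3,i4  sll+blt  -- 2-wide
[3] i5,i6  bne+xor  -- 2-wide
[4] i7  mul  -- RAW+WAW r4
[5] i8,i9  and+sub  -- 2-wide
[6] i10  add  -- tail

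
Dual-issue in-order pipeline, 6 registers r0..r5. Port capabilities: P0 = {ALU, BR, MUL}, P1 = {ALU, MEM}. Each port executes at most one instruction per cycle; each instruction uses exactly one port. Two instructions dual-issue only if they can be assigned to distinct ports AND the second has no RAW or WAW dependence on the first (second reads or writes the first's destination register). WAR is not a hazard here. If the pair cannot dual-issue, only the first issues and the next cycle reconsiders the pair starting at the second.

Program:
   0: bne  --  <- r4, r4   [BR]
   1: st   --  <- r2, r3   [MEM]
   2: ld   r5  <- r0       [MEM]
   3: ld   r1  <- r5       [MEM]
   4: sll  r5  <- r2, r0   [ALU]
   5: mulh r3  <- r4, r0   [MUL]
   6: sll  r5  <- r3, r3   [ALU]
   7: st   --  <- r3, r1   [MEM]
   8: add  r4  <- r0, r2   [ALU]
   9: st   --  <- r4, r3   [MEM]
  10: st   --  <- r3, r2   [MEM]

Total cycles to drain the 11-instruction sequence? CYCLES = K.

CYCLES = 8

c0: i0,i1 bne.BR;st.MEM  pair
c1: i2 ld.MEM  no-port MEM/MEM
c2: i3,i4 ld.MEM;sll.ALU  pair
c3: i5 mulh.MUL  RAW r3
c4: i6,i7 sll.ALU;st.MEM  pair
c5: i8 add.ALU  RAW r4
c6: i9 st.MEM  no-port MEM/MEM
c7: i10 st.MEM  tail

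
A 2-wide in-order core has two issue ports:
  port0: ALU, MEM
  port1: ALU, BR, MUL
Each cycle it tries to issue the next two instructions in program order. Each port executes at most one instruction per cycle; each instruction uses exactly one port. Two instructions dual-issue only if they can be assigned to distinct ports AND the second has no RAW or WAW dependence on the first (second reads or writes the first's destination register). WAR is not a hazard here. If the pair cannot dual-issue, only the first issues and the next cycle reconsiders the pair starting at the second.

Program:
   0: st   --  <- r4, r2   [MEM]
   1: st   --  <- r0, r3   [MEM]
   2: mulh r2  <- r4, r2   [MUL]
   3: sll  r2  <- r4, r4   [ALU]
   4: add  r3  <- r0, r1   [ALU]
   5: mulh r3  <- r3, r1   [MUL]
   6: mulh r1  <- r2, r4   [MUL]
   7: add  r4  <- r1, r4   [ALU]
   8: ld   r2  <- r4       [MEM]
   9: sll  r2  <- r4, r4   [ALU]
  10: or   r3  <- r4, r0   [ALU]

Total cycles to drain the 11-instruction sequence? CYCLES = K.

t=0 i0:st ; no-port MEM/MEM
t=1 i1/i2:st;mulh ; pair
t=2 i3/i4:sll;add ; pair
t=3 i5:mulh ; no-port MUL/MUL
t=4 i6:mulh ; RAW r1
t=5 i7:add ; RAW r4
t=6 i8:ld ; WAW r2
t=7 i9/i10:sll;or ; pair

CYCLES = 8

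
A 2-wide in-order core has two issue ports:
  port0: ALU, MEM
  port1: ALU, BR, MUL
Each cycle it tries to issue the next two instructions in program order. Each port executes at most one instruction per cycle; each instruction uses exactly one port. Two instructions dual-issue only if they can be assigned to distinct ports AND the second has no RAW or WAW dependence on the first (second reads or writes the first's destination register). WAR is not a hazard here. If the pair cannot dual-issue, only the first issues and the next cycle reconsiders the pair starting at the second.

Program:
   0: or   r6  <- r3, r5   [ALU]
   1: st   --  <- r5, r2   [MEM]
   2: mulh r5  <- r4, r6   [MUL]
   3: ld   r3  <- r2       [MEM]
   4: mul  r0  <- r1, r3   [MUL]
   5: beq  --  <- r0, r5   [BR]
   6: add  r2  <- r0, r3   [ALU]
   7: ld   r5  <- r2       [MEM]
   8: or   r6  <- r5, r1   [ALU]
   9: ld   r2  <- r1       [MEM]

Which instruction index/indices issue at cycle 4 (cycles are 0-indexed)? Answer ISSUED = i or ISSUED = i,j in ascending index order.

ISSUED = 7

  cy0 -> i0,i1 (or+st) pair
  cy1 -> i2,i3 (mulh+ld) pair
  cy2 -> i4 (mul) no-port MUL/BR
  cy3 -> i5,i6 (beq+add) pair
  cy4 -> i7 (ld) RAW r5
  cy5 -> i8,i9 (or+ld) pair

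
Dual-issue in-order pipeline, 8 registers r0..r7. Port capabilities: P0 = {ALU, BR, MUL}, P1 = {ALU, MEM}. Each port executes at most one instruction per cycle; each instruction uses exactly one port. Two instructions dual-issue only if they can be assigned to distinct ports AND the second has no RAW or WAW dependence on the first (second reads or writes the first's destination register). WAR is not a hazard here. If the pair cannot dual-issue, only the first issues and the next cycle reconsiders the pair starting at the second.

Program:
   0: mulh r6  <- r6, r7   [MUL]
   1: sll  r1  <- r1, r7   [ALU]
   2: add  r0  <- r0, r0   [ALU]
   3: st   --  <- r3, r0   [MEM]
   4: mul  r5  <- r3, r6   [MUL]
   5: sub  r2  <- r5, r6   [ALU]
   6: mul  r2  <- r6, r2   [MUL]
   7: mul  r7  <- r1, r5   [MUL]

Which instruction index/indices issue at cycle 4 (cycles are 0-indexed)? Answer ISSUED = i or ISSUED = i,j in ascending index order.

ISSUED = 6

t=0 i0&i1:mulh.MUL sll.ALU ; 2-wide
t=1 i2:add.ALU ; RAW r0
t=2 i3&i4:st.MEM mul.MUL ; 2-wide
t=3 i5:sub.ALU ; RAW+WAW r2
t=4 i6:mul.MUL ; no-port MUL/MUL
t=5 i7:mul.MUL ; tail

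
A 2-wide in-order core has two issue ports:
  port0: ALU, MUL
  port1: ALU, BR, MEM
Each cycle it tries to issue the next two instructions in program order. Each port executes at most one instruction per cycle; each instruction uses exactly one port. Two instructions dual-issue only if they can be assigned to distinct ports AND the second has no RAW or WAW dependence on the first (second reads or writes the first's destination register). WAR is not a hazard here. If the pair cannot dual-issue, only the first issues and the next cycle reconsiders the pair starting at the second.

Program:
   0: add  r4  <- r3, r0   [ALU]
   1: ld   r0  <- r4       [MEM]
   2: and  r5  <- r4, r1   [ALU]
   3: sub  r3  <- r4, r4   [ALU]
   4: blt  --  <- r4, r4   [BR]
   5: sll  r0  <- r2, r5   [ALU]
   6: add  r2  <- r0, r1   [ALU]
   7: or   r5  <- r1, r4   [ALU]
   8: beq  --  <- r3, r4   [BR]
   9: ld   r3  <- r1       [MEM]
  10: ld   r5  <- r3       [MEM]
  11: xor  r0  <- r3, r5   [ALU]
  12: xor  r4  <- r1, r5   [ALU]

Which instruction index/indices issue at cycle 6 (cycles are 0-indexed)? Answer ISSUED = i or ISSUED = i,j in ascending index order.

t=0 i0:add ; RAW r4
t=1 i1/i2:ld+and ; 2-wide
t=2 i3/i4:sub+blt ; 2-wide
t=3 i5:sll ; RAW r0
t=4 i6/i7:add+or ; 2-wide
t=5 i8:beq ; no-port BR/MEM
t=6 i9:ld ; no-port MEM/MEM
t=7 i10:ld ; RAW r5
t=8 i11/i12:xor+xor ; 2-wide

ISSUED = 9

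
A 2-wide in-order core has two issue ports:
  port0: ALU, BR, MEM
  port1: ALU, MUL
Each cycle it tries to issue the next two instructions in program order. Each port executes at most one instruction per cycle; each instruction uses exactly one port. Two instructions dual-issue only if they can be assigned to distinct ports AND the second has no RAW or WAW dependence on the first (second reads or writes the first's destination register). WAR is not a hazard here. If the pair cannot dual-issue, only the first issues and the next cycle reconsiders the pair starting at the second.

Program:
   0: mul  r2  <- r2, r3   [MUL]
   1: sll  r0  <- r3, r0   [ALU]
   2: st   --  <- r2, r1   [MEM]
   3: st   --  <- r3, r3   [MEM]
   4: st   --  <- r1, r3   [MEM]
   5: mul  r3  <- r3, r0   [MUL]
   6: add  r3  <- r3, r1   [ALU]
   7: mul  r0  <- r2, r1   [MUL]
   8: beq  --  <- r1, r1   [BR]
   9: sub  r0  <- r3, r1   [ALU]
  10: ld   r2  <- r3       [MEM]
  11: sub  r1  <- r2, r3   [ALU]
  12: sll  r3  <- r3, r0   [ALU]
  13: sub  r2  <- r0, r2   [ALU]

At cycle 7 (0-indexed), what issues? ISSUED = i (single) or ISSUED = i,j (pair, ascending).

ISSUED = 11,12

t=0 i0+i1:mul.MUL/sll.ALU ; pair
t=1 i2:st.MEM ; no-port MEM/MEM
t=2 i3:st.MEM ; no-port MEM/MEM
t=3 i4+i5:st.MEM/mul.MUL ; pair
t=4 i6+i7:add.ALU/mul.MUL ; pair
t=5 i8+i9:beq.BR/sub.ALU ; pair
t=6 i10:ld.MEM ; RAW r2
t=7 i11+i12:sub.ALU/sll.ALU ; pair
t=8 i13:sub.ALU ; tail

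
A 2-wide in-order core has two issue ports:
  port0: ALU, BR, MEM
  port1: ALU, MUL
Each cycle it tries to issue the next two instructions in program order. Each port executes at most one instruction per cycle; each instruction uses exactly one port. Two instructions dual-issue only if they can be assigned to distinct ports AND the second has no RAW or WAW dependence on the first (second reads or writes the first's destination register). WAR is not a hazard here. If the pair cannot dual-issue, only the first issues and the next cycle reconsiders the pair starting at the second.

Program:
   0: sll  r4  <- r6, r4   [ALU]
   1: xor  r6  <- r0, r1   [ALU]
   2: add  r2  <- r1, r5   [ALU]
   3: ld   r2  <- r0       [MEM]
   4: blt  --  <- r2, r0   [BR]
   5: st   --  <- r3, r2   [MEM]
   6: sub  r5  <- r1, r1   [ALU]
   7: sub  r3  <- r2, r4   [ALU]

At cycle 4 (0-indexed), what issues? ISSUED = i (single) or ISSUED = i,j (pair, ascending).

0. sll/xor @i0/i1  | pair
1. add @i2  | WAW r2
2. ld @i3  | no-port MEM/BR
3. blt @i4  | no-port BR/MEM
4. st/sub @i5/i6  | pair
5. sub @i7  | tail

ISSUED = 5,6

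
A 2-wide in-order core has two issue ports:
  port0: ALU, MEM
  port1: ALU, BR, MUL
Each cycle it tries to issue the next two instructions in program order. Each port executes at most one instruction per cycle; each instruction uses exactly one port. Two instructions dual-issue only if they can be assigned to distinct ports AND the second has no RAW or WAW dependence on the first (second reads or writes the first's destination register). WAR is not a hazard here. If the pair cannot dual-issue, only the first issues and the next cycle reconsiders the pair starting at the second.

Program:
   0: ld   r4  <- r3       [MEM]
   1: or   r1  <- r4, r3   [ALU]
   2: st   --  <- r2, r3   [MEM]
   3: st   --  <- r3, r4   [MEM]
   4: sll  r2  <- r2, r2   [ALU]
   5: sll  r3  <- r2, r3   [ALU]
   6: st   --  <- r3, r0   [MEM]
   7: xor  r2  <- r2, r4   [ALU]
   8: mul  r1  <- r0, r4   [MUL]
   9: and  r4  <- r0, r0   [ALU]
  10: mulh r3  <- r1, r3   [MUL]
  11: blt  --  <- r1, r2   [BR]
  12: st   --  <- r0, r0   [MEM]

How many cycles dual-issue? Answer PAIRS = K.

PAIRS = 5

#0 head=0: ld.MEM i0 RAW r4
#1 head=1: or.ALU st.MEM i1/i2 pair
#2 head=3: st.MEM sll.ALU i3/i4 pair
#3 head=5: sll.ALU i5 RAW r3
#4 head=6: st.MEM xor.ALU i6/i7 pair
#5 head=8: mul.MUL and.ALU i8/i9 pair
#6 head=10: mulh.MUL i10 no-port MUL/BR
#7 head=11: blt.BR st.MEM i11/i12 pair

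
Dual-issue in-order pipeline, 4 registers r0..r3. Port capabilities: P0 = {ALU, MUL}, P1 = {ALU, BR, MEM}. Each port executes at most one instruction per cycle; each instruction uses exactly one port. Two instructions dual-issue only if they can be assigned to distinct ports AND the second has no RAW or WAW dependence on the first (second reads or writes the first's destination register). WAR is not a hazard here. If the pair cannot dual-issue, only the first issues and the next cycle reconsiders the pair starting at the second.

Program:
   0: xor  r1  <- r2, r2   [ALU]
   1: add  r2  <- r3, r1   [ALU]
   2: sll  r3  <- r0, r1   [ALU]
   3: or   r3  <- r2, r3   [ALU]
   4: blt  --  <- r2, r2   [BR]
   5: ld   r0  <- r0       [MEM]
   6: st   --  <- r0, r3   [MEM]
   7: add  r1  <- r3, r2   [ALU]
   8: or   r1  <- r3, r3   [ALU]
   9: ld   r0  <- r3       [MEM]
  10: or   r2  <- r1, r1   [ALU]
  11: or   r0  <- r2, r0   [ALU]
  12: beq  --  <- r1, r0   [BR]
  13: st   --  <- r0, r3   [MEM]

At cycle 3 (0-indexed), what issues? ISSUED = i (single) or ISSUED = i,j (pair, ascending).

ISSUED = 5

c0: i0 xor.ALU  RAW r1
c1: i1+i2 add.ALU sll.ALU  dual
c2: i3+i4 or.ALU blt.BR  dual
c3: i5 ld.MEM  no-port MEM/MEM
c4: i6+i7 st.MEM add.ALU  dual
c5: i8+i9 or.ALU ld.MEM  dual
c6: i10 or.ALU  RAW r2
c7: i11 or.ALU  RAW r0
c8: i12 beq.BR  no-port BR/MEM
c9: i13 st.MEM  tail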